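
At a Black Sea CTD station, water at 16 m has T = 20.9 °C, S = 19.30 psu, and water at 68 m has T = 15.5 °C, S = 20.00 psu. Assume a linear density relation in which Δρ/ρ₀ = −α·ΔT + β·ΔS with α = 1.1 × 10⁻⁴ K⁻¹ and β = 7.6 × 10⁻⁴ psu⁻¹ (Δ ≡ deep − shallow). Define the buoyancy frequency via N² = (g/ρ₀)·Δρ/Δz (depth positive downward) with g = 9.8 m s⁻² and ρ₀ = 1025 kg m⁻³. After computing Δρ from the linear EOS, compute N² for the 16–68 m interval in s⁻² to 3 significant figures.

ΔT = -5.4 K, ΔS = +0.70 psu (deep − shallow).
Δρ/ρ₀ = −αΔT + βΔS = 5.94 × 10⁻⁴ + 5.32 × 10⁻⁴ = 1.126 × 10⁻³, so Δρ ≈ 1.154 kg m⁻³.
N² = (g/ρ₀)·Δρ/Δz = g·(Δρ/ρ₀)/Δz = 9.8 × 1.126 × 10⁻³ / 52 = 2.1221 × 10⁻⁴ s⁻² ≈ 2.12 × 10⁻⁴ s⁻².

2.12 × 10⁻⁴ s⁻²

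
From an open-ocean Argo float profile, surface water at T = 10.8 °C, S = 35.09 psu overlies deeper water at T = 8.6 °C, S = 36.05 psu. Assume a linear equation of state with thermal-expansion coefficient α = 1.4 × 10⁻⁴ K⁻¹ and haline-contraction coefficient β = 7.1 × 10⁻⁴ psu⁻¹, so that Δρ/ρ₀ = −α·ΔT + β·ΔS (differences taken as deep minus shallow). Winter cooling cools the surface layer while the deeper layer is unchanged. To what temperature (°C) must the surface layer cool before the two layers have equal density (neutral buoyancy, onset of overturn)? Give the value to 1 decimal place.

Neutral buoyancy requires Δρ = 0, i.e. −α(T_deep − T_surf′) + β(S_deep − S_surf) = 0.
T_surf′ = T_deep − (β/α)·ΔS = 8.6 − (7.1 × 10⁻⁴/1.4 × 10⁻⁴)·(+0.96) = 3.731 °C.
Cooling required: 10.8 − (3.731) = 7.069 °C.

3.7 °C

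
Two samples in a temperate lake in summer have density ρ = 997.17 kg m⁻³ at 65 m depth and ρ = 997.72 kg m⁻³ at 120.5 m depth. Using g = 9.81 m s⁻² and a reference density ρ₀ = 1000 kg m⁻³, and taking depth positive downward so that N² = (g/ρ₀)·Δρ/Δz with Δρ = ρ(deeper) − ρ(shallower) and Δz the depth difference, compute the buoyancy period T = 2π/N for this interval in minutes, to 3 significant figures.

10.6 min

Δρ = 997.72 − 997.17 = 0.55 kg m⁻³ over Δz = 120.5 − 65 = 55.5 m.
N² = (9.81/1000) × (0.55/55.5) = 9.7216 × 10⁻⁵ s⁻².
N = √(9.7216 × 10⁻⁵) = 9.8598 × 10⁻³ rad s⁻¹, so T = 2π/N = 637.25 s = 10.621 min ≈ 10.6 min.
N² > 0, so the interval is statically stable.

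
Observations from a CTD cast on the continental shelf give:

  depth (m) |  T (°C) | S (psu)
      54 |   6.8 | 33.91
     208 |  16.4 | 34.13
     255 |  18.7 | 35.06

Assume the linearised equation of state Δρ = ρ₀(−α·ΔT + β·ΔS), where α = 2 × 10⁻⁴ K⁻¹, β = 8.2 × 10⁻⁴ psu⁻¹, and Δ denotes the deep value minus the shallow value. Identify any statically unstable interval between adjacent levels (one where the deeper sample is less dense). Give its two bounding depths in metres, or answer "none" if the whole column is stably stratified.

Evaluate Δρ/ρ₀ = −αΔT + βΔS across each adjacent pair:
  54–208 m: −αΔT+βΔS = −(2 × 10⁻⁴)(+9.6)+(8.2 × 10⁻⁴)(+0.22) = -1.7 × 10⁻³ → UNSTABLE
  208–255 m: −αΔT+βΔS = −(2 × 10⁻⁴)(+2.3)+(8.2 × 10⁻⁴)(+0.93) = 3.0 × 10⁻⁴ → stable
The 54–208 m interval has Δρ < 0: lighter water underlies denser water.

54–208 m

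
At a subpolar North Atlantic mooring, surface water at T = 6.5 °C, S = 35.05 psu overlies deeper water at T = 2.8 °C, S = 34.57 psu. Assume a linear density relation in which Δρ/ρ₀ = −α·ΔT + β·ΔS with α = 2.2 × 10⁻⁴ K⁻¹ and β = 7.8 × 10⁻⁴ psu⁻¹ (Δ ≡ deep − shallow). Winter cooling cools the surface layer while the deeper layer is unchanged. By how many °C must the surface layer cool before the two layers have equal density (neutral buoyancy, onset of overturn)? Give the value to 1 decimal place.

Neutral buoyancy requires Δρ = 0, i.e. −α(T_deep − T_surf′) + β(S_deep − S_surf) = 0.
T_surf′ = T_deep − (β/α)·ΔS = 2.8 − (7.8 × 10⁻⁴/2.2 × 10⁻⁴)·(-0.48) = 4.502 °C.
Cooling required: 6.5 − (4.502) = 1.998 °C.

2.0 °C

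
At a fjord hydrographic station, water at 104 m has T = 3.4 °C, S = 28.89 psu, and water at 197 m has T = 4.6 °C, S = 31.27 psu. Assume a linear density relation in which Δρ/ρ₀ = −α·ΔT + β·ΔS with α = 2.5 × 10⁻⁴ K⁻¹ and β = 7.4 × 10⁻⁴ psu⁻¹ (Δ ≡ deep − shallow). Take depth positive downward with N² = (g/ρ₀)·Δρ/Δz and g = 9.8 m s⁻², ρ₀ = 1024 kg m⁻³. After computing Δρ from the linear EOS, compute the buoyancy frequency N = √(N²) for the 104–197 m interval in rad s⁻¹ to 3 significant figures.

0.0124 rad s⁻¹

ΔT = +1.2 K, ΔS = +2.38 psu (deep − shallow).
Δρ/ρ₀ = −αΔT + βΔS = -3.00 × 10⁻⁴ + 1.7612 × 10⁻³ = 1.4612 × 10⁻³, so Δρ ≈ 1.496 kg m⁻³.
N² = (g/ρ₀)·Δρ/Δz = g·(Δρ/ρ₀)/Δz = 9.8 × 1.4612 × 10⁻³ / 93 = 1.5398 × 10⁻⁴ s⁻².
N = √(1.5398 × 10⁻⁴) = 0.012409 rad s⁻¹ ≈ 0.0124 rad s⁻¹.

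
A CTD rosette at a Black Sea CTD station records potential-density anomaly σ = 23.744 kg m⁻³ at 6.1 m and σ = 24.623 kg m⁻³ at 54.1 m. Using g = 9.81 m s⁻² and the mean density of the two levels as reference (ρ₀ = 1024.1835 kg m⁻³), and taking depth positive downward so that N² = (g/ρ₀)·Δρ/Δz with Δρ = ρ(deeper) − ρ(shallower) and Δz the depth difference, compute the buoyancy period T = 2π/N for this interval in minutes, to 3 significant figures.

7.91 min

Δρ = 1024.623 − 1023.744 = 0.879 kg m⁻³ over Δz = 54.1 − 6.1 = 48 m.
N² = (9.81/1024.1835) × (0.879/48) = 1.7540 × 10⁻⁴ s⁻².
N = √(1.7540 × 10⁻⁴) = 0.013244 rad s⁻¹, so T = 2π/N = 474.42 s = 7.9070 min ≈ 7.91 min.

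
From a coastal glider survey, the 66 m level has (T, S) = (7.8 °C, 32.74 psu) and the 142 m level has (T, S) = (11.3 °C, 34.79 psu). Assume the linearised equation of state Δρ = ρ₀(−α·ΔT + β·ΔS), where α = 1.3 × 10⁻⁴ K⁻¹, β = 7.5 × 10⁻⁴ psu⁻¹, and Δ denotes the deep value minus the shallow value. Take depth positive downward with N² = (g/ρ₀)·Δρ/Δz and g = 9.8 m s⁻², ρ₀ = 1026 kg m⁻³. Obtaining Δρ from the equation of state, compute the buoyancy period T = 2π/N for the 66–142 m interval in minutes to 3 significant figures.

8.86 min

ΔT = +3.5 K, ΔS = +2.05 psu (deep − shallow).
Δρ/ρ₀ = −αΔT + βΔS = -4.55 × 10⁻⁴ + 1.5375 × 10⁻³ = 1.0825 × 10⁻³, so Δρ ≈ 1.111 kg m⁻³.
N² = (g/ρ₀)·Δρ/Δz = g·(Δρ/ρ₀)/Δz = 9.8 × 1.0825 × 10⁻³ / 76 = 1.3959 × 10⁻⁴ s⁻².
N = √(1.3959 × 10⁻⁴) = 0.011815 rad s⁻¹ → T = 2π/N = 531.80 s = 8.8633 min ≈ 8.86 min.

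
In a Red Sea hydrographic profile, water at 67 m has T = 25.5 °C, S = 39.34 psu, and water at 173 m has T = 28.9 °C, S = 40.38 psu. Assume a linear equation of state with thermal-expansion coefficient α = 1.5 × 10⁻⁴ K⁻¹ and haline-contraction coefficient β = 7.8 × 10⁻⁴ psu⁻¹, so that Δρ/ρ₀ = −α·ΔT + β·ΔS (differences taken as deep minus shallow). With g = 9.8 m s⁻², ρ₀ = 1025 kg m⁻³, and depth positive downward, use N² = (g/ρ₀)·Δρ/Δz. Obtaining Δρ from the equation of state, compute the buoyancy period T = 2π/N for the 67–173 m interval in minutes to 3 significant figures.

19.8 min

ΔT = +3.4 K, ΔS = +1.04 psu (deep − shallow).
Δρ/ρ₀ = −αΔT + βΔS = -5.10 × 10⁻⁴ + 8.112 × 10⁻⁴ = 3.012 × 10⁻⁴, so Δρ ≈ 0.3087 kg m⁻³.
N² = (g/ρ₀)·Δρ/Δz = g·(Δρ/ρ₀)/Δz = 9.8 × 3.012 × 10⁻⁴ / 106 = 2.7847 × 10⁻⁵ s⁻².
N = √(2.7847 × 10⁻⁵) = 5.2770 × 10⁻³ rad s⁻¹ → T = 2π/N = 1.1907 × 10³ s = 19.845 min ≈ 19.8 min.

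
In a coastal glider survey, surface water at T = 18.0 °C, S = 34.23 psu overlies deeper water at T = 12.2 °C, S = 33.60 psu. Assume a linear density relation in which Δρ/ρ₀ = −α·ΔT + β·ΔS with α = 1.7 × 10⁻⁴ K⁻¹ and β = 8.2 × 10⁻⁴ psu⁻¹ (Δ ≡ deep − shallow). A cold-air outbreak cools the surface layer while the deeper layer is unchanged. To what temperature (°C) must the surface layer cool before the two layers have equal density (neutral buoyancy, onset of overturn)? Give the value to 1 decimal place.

15.2 °C

Neutral buoyancy requires Δρ = 0, i.e. −α(T_deep − T_surf′) + β(S_deep − S_surf) = 0.
T_surf′ = T_deep − (β/α)·ΔS = 12.2 − (8.2 × 10⁻⁴/1.7 × 10⁻⁴)·(-0.63) = 15.239 °C.
Cooling required: 18.0 − (15.239) = 2.761 °C.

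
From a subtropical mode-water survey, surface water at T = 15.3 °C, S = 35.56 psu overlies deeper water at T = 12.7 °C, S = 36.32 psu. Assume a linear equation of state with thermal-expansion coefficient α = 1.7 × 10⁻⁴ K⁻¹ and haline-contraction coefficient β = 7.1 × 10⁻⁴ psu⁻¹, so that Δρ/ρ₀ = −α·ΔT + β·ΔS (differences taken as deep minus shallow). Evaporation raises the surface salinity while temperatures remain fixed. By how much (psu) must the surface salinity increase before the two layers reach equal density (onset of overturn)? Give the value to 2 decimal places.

1.38 psu

Neutral buoyancy requires −α(T_deep − T_surf) + β(S_deep − S_surf′) = 0.
S_surf′ = S_deep − (α/β)·ΔT = 36.32 − (1.7 × 10⁻⁴/7.1 × 10⁻⁴)·(-2.6) = 36.9425 psu.
Increase required: 36.9425 − 35.56 = 1.3825 psu.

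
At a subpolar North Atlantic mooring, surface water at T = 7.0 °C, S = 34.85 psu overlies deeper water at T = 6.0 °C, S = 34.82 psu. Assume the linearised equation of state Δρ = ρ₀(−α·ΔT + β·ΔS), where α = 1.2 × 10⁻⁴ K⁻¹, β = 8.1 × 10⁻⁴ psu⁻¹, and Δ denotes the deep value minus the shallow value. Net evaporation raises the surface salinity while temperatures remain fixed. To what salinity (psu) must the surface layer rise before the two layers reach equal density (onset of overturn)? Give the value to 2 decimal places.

Neutral buoyancy requires −α(T_deep − T_surf) + β(S_deep − S_surf′) = 0.
S_surf′ = S_deep − (α/β)·ΔT = 34.82 − (1.2 × 10⁻⁴/8.1 × 10⁻⁴)·(-1.0) = 34.9681 psu.
Increase required: 34.9681 − 34.85 = 0.1181 psu.

34.97 psu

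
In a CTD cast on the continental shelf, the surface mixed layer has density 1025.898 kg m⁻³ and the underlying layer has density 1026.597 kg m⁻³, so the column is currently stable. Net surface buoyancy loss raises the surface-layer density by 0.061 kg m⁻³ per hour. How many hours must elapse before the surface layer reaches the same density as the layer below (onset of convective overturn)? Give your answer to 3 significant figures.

11.5 hours

Density deficit of the surface layer: 1026.597 − 1025.898 = 0.699 kg m⁻³.
Required change = 0.699 / 0.061 = 11.5 hours.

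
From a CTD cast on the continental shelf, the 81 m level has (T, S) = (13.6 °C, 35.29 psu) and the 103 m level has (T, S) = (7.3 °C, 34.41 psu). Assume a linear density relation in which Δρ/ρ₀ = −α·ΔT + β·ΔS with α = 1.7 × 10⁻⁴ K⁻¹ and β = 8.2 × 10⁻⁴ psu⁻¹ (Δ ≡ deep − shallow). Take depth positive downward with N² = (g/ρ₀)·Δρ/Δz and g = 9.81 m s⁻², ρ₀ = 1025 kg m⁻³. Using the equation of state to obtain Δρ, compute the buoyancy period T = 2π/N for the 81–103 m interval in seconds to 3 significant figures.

ΔT = -6.3 K, ΔS = -0.88 psu (deep − shallow).
Δρ/ρ₀ = −αΔT + βΔS = 1.071 × 10⁻³ − 7.216 × 10⁻⁴ = 3.494 × 10⁻⁴, so Δρ ≈ 0.3581 kg m⁻³.
N² = (g/ρ₀)·Δρ/Δz = g·(Δρ/ρ₀)/Δz = 9.81 × 3.494 × 10⁻⁴ / 22 = 1.5580 × 10⁻⁴ s⁻².
N = √(1.5580 × 10⁻⁴) = 0.012482 rad s⁻¹ → T = 2π/N = 503.38 s ≈ 503 s.

503 s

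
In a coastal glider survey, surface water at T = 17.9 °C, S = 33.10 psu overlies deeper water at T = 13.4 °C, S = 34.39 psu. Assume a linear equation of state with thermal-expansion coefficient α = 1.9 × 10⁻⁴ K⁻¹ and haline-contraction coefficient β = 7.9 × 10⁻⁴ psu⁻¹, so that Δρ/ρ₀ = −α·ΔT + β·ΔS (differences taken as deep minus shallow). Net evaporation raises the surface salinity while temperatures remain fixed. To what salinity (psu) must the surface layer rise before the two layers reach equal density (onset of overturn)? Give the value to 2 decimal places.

Neutral buoyancy requires −α(T_deep − T_surf) + β(S_deep − S_surf′) = 0.
S_surf′ = S_deep − (α/β)·ΔT = 34.39 − (1.9 × 10⁻⁴/7.9 × 10⁻⁴)·(-4.5) = 35.4723 psu.
Increase required: 35.4723 − 33.10 = 2.3723 psu.

35.47 psu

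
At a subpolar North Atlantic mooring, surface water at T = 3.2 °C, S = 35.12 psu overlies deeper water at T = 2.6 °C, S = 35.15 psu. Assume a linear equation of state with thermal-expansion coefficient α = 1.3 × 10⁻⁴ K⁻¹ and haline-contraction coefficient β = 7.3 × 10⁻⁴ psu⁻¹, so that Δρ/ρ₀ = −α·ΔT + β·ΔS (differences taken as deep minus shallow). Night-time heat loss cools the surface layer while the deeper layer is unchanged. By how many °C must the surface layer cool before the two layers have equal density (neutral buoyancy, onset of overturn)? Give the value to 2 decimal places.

0.77 °C

Neutral buoyancy requires Δρ = 0, i.e. −α(T_deep − T_surf′) + β(S_deep − S_surf) = 0.
T_surf′ = T_deep − (β/α)·ΔS = 2.6 − (7.3 × 10⁻⁴/1.3 × 10⁻⁴)·(+0.03) = 2.4315 °C.
Cooling required: 3.2 − (2.4315) = 0.7685 °C.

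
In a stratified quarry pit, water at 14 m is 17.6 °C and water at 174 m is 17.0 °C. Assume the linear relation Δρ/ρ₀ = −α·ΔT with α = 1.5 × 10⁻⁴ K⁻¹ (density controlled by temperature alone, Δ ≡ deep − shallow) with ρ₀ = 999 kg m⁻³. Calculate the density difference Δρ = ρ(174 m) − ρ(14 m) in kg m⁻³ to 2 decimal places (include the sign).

+0.09 kg m⁻³

ΔT = -0.6 K, Δρ/ρ₀ = −αΔT = 9.00 × 10⁻⁵.
Δρ = 999 × (9.00 × 10⁻⁵) = +0.09 kg m⁻³.
Positive Δρ: denser below, stable.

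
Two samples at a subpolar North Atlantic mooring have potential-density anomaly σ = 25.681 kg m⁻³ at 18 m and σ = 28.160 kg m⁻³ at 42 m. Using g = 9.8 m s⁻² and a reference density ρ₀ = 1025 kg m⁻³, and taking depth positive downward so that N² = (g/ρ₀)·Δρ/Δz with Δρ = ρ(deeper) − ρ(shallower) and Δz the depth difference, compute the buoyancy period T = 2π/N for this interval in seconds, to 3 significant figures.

Δρ = 1028.160 − 1025.681 = 2.479 kg m⁻³ over Δz = 42 − 18 = 24 m.
N² = (9.8/1025) × (2.479/24) = 9.8757 × 10⁻⁴ s⁻².
N = √(9.8757 × 10⁻⁴) = 0.031426 rad s⁻¹, so T = 2π/N = 199.94 s ≈ 200 s.
Since Δρ > 0 the layer is stably stratified.

200 s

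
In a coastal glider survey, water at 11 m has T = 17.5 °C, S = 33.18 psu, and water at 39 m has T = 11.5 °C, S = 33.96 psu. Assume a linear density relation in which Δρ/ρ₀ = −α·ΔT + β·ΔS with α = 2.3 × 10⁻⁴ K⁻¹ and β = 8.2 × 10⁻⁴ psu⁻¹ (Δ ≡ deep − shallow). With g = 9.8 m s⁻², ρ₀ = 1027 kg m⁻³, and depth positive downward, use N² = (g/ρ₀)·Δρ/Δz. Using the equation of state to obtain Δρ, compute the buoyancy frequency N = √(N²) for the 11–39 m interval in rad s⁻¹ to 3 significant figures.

0.0266 rad s⁻¹

ΔT = -6.0 K, ΔS = +0.78 psu (deep − shallow).
Δρ/ρ₀ = −αΔT + βΔS = 1.38 × 10⁻³ + 6.396 × 10⁻⁴ = 2.0196 × 10⁻³, so Δρ ≈ 2.074 kg m⁻³.
N² = (g/ρ₀)·Δρ/Δz = g·(Δρ/ρ₀)/Δz = 9.8 × 2.0196 × 10⁻³ / 28 = 7.0686 × 10⁻⁴ s⁻².
N = √(7.0686 × 10⁻⁴) = 0.026587 rad s⁻¹ ≈ 0.0266 rad s⁻¹.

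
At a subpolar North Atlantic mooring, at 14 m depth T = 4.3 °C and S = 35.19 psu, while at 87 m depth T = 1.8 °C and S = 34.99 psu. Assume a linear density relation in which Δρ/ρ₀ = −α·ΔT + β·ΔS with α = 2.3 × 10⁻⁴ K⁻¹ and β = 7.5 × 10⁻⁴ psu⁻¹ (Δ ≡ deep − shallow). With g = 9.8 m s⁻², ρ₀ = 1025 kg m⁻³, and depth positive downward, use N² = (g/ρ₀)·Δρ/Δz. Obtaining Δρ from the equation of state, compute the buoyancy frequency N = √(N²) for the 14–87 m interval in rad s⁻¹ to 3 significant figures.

7.55 × 10⁻³ rad s⁻¹

ΔT = -2.5 K, ΔS = -0.20 psu (deep − shallow).
Δρ/ρ₀ = −αΔT + βΔS = 5.75 × 10⁻⁴ − 1.50 × 10⁻⁴ = 4.25 × 10⁻⁴, so Δρ ≈ 0.4356 kg m⁻³.
N² = (g/ρ₀)·Δρ/Δz = g·(Δρ/ρ₀)/Δz = 9.8 × 4.25 × 10⁻⁴ / 73 = 5.7055 × 10⁻⁵ s⁻².
N = √(5.7055 × 10⁻⁵) = 7.5535 × 10⁻³ rad s⁻¹ ≈ 7.55 × 10⁻³ rad s⁻¹.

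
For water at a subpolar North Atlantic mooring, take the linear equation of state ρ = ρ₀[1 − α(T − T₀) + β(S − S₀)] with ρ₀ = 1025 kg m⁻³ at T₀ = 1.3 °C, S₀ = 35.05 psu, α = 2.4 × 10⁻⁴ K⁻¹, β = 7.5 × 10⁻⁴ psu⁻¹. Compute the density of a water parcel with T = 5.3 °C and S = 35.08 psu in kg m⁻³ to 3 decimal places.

1024.039 kg m⁻³

T − T₀ = +4.0 K, S − S₀ = +0.03 psu.
Bracket = 1 − α·(+4.0) + β·(+0.03) = 1 + (-9.375 × 10⁻⁴) = 0.9990625.
ρ = 1025 × 0.9990625 = 1024.039 kg m⁻³.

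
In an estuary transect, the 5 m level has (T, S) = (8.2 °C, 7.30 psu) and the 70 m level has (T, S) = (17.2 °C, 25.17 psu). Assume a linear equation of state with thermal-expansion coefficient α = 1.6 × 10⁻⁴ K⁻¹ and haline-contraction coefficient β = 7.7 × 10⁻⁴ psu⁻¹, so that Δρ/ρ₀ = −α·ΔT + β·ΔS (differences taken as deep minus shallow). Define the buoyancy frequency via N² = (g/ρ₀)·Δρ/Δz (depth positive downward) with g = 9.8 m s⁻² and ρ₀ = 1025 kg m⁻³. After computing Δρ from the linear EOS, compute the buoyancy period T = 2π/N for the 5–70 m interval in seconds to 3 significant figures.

ΔT = +9.0 K, ΔS = +17.87 psu (deep − shallow).
Δρ/ρ₀ = −αΔT + βΔS = -1.44 × 10⁻³ + 0.0137599 = 0.0123199, so Δρ ≈ 12.63 kg m⁻³.
N² = (g/ρ₀)·Δρ/Δz = g·(Δρ/ρ₀)/Δz = 9.8 × 0.0123199 / 65 = 1.8575 × 10⁻³ s⁻².
N = √(1.8575 × 10⁻³) = 0.043099 rad s⁻¹ → T = 2π/N = 145.78 s ≈ 146 s.

146 s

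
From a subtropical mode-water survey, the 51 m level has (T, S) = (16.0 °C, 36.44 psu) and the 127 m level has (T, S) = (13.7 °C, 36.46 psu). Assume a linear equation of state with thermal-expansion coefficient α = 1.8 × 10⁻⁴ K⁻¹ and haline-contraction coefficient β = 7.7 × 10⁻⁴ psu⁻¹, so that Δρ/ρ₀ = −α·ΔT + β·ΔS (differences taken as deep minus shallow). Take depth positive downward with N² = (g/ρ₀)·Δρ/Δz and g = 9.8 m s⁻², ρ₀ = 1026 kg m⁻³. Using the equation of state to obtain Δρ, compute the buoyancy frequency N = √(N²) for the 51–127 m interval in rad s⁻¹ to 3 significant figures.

ΔT = -2.3 K, ΔS = +0.02 psu (deep − shallow).
Δρ/ρ₀ = −αΔT + βΔS = 4.14 × 10⁻⁴ + 1.54 × 10⁻⁵ = 4.294 × 10⁻⁴, so Δρ ≈ 0.4406 kg m⁻³.
N² = (g/ρ₀)·Δρ/Δz = g·(Δρ/ρ₀)/Δz = 9.8 × 4.294 × 10⁻⁴ / 76 = 5.5370 × 10⁻⁵ s⁻².
N = √(5.5370 × 10⁻⁵) = 7.4411 × 10⁻³ rad s⁻¹ ≈ 7.44 × 10⁻³ rad s⁻¹.

7.44 × 10⁻³ rad s⁻¹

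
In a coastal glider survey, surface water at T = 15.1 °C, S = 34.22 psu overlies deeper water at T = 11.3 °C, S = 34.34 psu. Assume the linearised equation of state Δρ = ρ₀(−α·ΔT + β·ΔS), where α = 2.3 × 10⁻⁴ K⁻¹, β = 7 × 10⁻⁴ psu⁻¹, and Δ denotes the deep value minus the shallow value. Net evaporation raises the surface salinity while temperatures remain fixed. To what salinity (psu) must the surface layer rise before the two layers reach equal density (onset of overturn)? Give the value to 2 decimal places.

Neutral buoyancy requires −α(T_deep − T_surf) + β(S_deep − S_surf′) = 0.
S_surf′ = S_deep − (α/β)·ΔT = 34.34 − (2.3 × 10⁻⁴/7 × 10⁻⁴)·(-3.8) = 35.5886 psu.
Increase required: 35.5886 − 34.22 = 1.3686 psu.

35.59 psu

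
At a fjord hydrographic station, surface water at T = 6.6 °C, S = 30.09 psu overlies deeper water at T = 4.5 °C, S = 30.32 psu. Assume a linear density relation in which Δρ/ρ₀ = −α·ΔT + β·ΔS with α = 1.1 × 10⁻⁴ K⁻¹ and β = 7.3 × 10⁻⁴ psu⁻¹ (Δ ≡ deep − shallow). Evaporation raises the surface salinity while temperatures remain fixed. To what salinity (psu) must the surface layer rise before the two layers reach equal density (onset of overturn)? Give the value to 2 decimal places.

Neutral buoyancy requires −α(T_deep − T_surf) + β(S_deep − S_surf′) = 0.
S_surf′ = S_deep − (α/β)·ΔT = 30.32 − (1.1 × 10⁻⁴/7.3 × 10⁻⁴)·(-2.1) = 30.6364 psu.
Increase required: 30.6364 − 30.09 = 0.5464 psu.

30.64 psu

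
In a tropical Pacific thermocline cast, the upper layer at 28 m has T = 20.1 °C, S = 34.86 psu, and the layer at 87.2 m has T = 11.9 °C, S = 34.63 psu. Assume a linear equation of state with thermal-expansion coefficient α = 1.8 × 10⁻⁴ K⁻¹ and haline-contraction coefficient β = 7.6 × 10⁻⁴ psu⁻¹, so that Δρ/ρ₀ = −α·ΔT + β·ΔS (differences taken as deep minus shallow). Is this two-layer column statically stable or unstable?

stable

ΔT = 11.9 − 20.1 = -8.2 K and ΔS = 34.63 − 34.86 = -0.23 psu (deep − shallow).
−αΔT = 1.476 × 10⁻³; βΔS = -1.748 × 10⁻⁴; sum Δρ/ρ₀ = 1.3012 × 10⁻³.
Δρ/ρ₀ > 0, so Δρ > 0: deeper water is denser → statically stable.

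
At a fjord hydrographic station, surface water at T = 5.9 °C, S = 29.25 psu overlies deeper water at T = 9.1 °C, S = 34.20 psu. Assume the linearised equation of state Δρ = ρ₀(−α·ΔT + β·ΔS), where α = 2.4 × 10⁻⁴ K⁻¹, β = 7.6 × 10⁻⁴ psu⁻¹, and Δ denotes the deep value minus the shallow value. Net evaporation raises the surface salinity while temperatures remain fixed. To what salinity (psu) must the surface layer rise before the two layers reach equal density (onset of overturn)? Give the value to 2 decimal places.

33.19 psu

Neutral buoyancy requires −α(T_deep − T_surf) + β(S_deep − S_surf′) = 0.
S_surf′ = S_deep − (α/β)·ΔT = 34.20 − (2.4 × 10⁻⁴/7.6 × 10⁻⁴)·(+3.2) = 33.1895 psu.
Increase required: 33.1895 − 29.25 = 3.9395 psu.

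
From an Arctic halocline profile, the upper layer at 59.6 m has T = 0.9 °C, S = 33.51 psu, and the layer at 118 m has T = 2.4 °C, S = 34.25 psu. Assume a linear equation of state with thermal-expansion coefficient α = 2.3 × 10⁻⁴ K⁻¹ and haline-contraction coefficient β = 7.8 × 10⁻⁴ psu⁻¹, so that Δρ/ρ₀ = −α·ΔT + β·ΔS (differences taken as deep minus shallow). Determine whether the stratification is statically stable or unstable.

ΔT = 2.4 − 0.9 = +1.5 K and ΔS = 34.25 − 33.51 = +0.74 psu (deep − shallow).
−αΔT = -3.45 × 10⁻⁴; βΔS = 5.772 × 10⁻⁴; sum Δρ/ρ₀ = 2.322 × 10⁻⁴.
Δρ/ρ₀ > 0, so Δρ > 0: deeper water is denser → statically stable.

stable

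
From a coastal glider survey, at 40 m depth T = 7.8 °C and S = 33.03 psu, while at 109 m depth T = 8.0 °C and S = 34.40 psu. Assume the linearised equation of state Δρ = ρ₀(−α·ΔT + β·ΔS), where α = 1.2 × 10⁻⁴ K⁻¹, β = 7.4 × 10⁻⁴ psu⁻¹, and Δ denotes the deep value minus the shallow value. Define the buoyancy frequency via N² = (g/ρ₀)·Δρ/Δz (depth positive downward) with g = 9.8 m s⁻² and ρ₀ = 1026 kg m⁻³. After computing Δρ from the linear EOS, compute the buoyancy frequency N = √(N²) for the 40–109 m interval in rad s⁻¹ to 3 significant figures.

0.0119 rad s⁻¹

ΔT = +0.2 K, ΔS = +1.37 psu (deep − shallow).
Δρ/ρ₀ = −αΔT + βΔS = -2.40 × 10⁻⁵ + 1.0138 × 10⁻³ = 9.898 × 10⁻⁴, so Δρ ≈ 1.016 kg m⁻³.
N² = (g/ρ₀)·Δρ/Δz = g·(Δρ/ρ₀)/Δz = 9.8 × 9.898 × 10⁻⁴ / 69 = 1.4058 × 10⁻⁴ s⁻².
N = √(1.4058 × 10⁻⁴) = 0.011857 rad s⁻¹ ≈ 0.0119 rad s⁻¹.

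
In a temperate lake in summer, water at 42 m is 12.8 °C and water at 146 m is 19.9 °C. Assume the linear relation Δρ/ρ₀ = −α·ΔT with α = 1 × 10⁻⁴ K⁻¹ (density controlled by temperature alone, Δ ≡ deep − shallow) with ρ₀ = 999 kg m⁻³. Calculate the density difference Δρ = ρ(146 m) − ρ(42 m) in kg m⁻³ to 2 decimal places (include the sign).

ΔT = +7.1 K, Δρ/ρ₀ = −αΔT = -7.10 × 10⁻⁴.
Δρ = 999 × (-7.10 × 10⁻⁴) = -0.71 kg m⁻³.
Negative Δρ: lighter below, statically unstable.

-0.71 kg m⁻³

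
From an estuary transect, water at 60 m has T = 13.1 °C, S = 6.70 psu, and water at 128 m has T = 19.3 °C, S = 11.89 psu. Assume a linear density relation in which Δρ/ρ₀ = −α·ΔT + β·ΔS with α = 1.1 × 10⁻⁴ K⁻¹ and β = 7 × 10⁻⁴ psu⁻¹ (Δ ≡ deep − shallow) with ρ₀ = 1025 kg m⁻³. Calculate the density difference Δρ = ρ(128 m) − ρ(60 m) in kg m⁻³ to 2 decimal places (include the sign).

ΔT = +6.2 K, ΔS = +5.19 psu (deep − shallow).
Δρ/ρ₀ = −(1.1 × 10⁻⁴)(+6.2) + (7 × 10⁻⁴)(+5.19) = 2.951 × 10⁻³.
Δρ = 1025 × (2.951 × 10⁻³) = +3.02 kg m⁻³.
Positive Δρ: denser below, stable.

+3.02 kg m⁻³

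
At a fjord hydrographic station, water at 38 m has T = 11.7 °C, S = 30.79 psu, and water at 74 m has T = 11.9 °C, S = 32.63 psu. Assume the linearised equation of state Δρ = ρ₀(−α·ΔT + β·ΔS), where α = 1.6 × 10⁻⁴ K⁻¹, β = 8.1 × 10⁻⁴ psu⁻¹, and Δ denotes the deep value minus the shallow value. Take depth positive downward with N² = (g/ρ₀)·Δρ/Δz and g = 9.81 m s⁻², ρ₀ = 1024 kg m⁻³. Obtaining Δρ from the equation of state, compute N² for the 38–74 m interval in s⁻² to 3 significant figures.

ΔT = +0.2 K, ΔS = +1.84 psu (deep − shallow).
Δρ/ρ₀ = −αΔT + βΔS = -3.20 × 10⁻⁵ + 1.4904 × 10⁻³ = 1.4584 × 10⁻³, so Δρ ≈ 1.493 kg m⁻³.
N² = (g/ρ₀)·Δρ/Δz = g·(Δρ/ρ₀)/Δz = 9.81 × 1.4584 × 10⁻³ / 36 = 3.9741 × 10⁻⁴ s⁻² ≈ 3.97 × 10⁻⁴ s⁻².

3.97 × 10⁻⁴ s⁻²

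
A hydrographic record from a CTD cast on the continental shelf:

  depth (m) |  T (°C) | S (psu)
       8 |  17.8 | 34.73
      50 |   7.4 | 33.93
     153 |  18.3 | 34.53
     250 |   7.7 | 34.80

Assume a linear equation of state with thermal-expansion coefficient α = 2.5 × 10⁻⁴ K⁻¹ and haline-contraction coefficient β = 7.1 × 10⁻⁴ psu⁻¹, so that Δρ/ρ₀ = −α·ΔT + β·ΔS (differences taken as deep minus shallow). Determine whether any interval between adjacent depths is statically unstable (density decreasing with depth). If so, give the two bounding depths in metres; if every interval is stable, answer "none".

Evaluate Δρ/ρ₀ = −αΔT + βΔS across each adjacent pair:
  8–50 m: −αΔT+βΔS = −(2.5 × 10⁻⁴)(-10.4)+(7.1 × 10⁻⁴)(-0.80) = 2.0 × 10⁻³ → stable
  50–153 m: −αΔT+βΔS = −(2.5 × 10⁻⁴)(+10.9)+(7.1 × 10⁻⁴)(+0.60) = -2.3 × 10⁻³ → UNSTABLE
  153–250 m: −αΔT+βΔS = −(2.5 × 10⁻⁴)(-10.6)+(7.1 × 10⁻⁴)(+0.27) = 2.8 × 10⁻³ → stable
The 50–153 m interval has Δρ < 0: lighter water underlies denser water.

50–153 m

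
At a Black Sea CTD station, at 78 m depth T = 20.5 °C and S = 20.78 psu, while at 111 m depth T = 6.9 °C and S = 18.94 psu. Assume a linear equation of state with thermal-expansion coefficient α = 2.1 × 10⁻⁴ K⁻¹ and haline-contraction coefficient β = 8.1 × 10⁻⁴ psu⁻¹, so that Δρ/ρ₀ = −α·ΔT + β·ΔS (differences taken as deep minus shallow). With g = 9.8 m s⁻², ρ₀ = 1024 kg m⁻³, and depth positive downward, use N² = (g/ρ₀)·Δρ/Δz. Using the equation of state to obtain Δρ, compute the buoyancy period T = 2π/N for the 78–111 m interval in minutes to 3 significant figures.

5.20 min

ΔT = -13.6 K, ΔS = -1.84 psu (deep − shallow).
Δρ/ρ₀ = −αΔT + βΔS = 2.856 × 10⁻³ − 1.4904 × 10⁻³ = 1.3656 × 10⁻³, so Δρ ≈ 1.398 kg m⁻³.
N² = (g/ρ₀)·Δρ/Δz = g·(Δρ/ρ₀)/Δz = 9.8 × 1.3656 × 10⁻³ / 33 = 4.0554 × 10⁻⁴ s⁻².
N = √(4.0554 × 10⁻⁴) = 0.020138 rad s⁻¹ → T = 2π/N = 312.01 s = 5.2002 min ≈ 5.20 min.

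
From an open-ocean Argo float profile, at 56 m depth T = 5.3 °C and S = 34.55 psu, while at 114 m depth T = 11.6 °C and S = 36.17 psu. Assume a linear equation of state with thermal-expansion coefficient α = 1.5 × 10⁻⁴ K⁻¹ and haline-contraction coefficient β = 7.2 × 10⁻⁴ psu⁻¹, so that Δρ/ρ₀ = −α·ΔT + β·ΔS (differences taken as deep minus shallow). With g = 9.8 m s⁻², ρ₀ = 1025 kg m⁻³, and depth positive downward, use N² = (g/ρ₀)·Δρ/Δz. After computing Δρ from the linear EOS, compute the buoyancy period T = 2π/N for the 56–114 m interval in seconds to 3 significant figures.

ΔT = +6.3 K, ΔS = +1.62 psu (deep − shallow).
Δρ/ρ₀ = −αΔT + βΔS = -9.45 × 10⁻⁴ + 1.1664 × 10⁻³ = 2.214 × 10⁻⁴, so Δρ ≈ 0.2269 kg m⁻³.
N² = (g/ρ₀)·Δρ/Δz = g·(Δρ/ρ₀)/Δz = 9.8 × 2.214 × 10⁻⁴ / 58 = 3.7409 × 10⁻⁵ s⁻².
N = √(3.7409 × 10⁻⁵) = 6.1163 × 10⁻³ rad s⁻¹ → T = 2π/N = 1.0273 × 10³ s ≈ 1.03 × 10³ s.

1.03 × 10³ s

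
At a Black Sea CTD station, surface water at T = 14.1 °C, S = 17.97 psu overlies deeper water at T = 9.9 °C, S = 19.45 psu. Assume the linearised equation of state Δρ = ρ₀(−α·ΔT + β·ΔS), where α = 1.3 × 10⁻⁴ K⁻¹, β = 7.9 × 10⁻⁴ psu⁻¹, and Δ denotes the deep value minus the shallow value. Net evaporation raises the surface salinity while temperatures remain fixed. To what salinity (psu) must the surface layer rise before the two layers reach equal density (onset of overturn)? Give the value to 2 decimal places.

Neutral buoyancy requires −α(T_deep − T_surf) + β(S_deep − S_surf′) = 0.
S_surf′ = S_deep − (α/β)·ΔT = 19.45 − (1.3 × 10⁻⁴/7.9 × 10⁻⁴)·(-4.2) = 20.1411 psu.
Increase required: 20.1411 − 17.97 = 2.1711 psu.

20.14 psu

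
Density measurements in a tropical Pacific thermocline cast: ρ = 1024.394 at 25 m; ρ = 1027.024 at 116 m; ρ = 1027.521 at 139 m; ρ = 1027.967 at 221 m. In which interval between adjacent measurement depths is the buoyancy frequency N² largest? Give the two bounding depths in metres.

25–116 m

Compute the density gradient over each adjacent pair:
  25–116 m: Δρ/Δz = 2.630/91 = 0.029 kg m⁻⁴
  116–139 m: Δρ/Δz = 0.497/23 = 0.022 kg m⁻⁴
  139–221 m: Δρ/Δz = 0.446/82 = 5.4 × 10⁻³ kg m⁻⁴
The largest gradient is in the 25–116 m interval — the pycnocline.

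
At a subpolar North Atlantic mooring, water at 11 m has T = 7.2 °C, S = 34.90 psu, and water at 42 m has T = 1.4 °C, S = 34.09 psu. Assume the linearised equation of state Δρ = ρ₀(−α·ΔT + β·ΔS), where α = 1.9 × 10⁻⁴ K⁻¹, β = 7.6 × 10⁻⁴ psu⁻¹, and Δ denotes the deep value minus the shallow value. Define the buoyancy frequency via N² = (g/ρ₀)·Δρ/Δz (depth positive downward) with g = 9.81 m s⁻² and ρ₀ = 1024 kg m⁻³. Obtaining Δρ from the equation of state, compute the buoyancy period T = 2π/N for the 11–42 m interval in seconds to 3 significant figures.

506 s

ΔT = -5.8 K, ΔS = -0.81 psu (deep − shallow).
Δρ/ρ₀ = −αΔT + βΔS = 1.102 × 10⁻³ − 6.156 × 10⁻⁴ = 4.864 × 10⁻⁴, so Δρ ≈ 0.4981 kg m⁻³.
N² = (g/ρ₀)·Δρ/Δz = g·(Δρ/ρ₀)/Δz = 9.81 × 4.864 × 10⁻⁴ / 31 = 1.5392 × 10⁻⁴ s⁻².
N = √(1.5392 × 10⁻⁴) = 0.012406 rad s⁻¹ → T = 2π/N = 506.46 s ≈ 506 s.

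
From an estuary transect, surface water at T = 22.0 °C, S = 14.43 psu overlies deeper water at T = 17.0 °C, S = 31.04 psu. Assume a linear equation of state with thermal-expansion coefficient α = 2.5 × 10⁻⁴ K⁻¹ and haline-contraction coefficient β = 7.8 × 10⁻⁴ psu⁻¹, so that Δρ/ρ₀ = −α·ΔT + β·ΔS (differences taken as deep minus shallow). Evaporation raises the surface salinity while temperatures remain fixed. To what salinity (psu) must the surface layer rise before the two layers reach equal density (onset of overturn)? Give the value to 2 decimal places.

32.64 psu

Neutral buoyancy requires −α(T_deep − T_surf) + β(S_deep − S_surf′) = 0.
S_surf′ = S_deep − (α/β)·ΔT = 31.04 − (2.5 × 10⁻⁴/7.8 × 10⁻⁴)·(-5.0) = 32.6426 psu.
Increase required: 32.6426 − 14.43 = 18.2126 psu.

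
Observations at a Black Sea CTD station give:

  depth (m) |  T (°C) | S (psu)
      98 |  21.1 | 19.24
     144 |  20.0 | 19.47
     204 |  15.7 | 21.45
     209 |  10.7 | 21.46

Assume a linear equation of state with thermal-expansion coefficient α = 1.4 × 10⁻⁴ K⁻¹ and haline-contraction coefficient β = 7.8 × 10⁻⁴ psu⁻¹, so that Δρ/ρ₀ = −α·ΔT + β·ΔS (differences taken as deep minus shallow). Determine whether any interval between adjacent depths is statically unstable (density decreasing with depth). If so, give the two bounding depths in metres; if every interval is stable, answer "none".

none

Evaluate Δρ/ρ₀ = −αΔT + βΔS across each adjacent pair:
  98–144 m: −αΔT+βΔS = −(1.4 × 10⁻⁴)(-1.1)+(7.8 × 10⁻⁴)(+0.23) = 3.3 × 10⁻⁴ → stable
  144–204 m: −αΔT+βΔS = −(1.4 × 10⁻⁴)(-4.3)+(7.8 × 10⁻⁴)(+1.98) = 2.1 × 10⁻³ → stable
  204–209 m: −αΔT+βΔS = −(1.4 × 10⁻⁴)(-5.0)+(7.8 × 10⁻⁴)(+0.01) = 7.1 × 10⁻⁴ → stable
Every interval has Δρ > 0: the column is stably stratified throughout.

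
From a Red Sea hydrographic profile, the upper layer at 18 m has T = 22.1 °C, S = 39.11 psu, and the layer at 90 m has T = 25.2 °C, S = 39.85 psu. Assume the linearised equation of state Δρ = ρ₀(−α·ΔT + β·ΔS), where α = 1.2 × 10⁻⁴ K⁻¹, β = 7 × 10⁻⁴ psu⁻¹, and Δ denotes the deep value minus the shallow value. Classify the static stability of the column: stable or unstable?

ΔT = 25.2 − 22.1 = +3.1 K and ΔS = 39.85 − 39.11 = +0.74 psu (deep − shallow).
−αΔT = -3.72 × 10⁻⁴; βΔS = 5.18 × 10⁻⁴; sum Δρ/ρ₀ = 1.46 × 10⁻⁴.
Δρ/ρ₀ > 0, so Δρ > 0: deeper water is denser → statically stable.

stable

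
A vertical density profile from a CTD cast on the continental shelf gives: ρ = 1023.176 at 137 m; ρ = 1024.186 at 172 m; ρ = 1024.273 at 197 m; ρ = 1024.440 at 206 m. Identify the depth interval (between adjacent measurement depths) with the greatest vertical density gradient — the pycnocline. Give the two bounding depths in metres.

137–172 m

Compute the density gradient over each adjacent pair:
  137–172 m: Δρ/Δz = 1.010/35 = 0.029 kg m⁻⁴
  172–197 m: Δρ/Δz = 0.087/25 = 3.5 × 10⁻³ kg m⁻⁴
  197–206 m: Δρ/Δz = 0.167/9 = 0.019 kg m⁻⁴
The largest gradient is in the 137–172 m interval — the pycnocline.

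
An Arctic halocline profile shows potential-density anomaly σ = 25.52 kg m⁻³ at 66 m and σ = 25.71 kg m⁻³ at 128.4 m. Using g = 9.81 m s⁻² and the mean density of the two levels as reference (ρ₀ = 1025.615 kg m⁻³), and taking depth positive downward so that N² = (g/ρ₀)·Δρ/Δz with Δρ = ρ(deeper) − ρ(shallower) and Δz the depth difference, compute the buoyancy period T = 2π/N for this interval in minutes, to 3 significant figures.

19.4 min

Δρ = 1025.71 − 1025.52 = 0.19 kg m⁻³ over Δz = 128.4 − 66 = 62.4 m.
N² = (9.81/1025.615) × (0.19/62.4) = 2.9124 × 10⁻⁵ s⁻².
N = √(2.9124 × 10⁻⁵) = 5.3967 × 10⁻³ rad s⁻¹, so T = 2π/N = 1.1643 × 10³ s = 19.405 min ≈ 19.4 min.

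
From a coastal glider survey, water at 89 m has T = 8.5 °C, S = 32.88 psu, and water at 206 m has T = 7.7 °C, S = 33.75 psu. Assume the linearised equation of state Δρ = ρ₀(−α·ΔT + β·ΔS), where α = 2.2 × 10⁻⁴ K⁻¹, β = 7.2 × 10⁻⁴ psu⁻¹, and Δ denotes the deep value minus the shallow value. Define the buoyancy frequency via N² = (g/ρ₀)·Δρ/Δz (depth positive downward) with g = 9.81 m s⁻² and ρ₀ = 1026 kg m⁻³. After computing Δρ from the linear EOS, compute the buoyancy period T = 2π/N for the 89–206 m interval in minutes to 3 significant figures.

12.8 min

ΔT = -0.8 K, ΔS = +0.87 psu (deep − shallow).
Δρ/ρ₀ = −αΔT + βΔS = 1.76 × 10⁻⁴ + 6.264 × 10⁻⁴ = 8.024 × 10⁻⁴, so Δρ ≈ 0.8233 kg m⁻³.
N² = (g/ρ₀)·Δρ/Δz = g·(Δρ/ρ₀)/Δz = 9.81 × 8.024 × 10⁻⁴ / 117 = 6.7278 × 10⁻⁵ s⁻².
N = √(6.7278 × 10⁻⁵) = 8.2023 × 10⁻³ rad s⁻¹ → T = 2π/N = 766.03 s = 12.767 min ≈ 12.8 min.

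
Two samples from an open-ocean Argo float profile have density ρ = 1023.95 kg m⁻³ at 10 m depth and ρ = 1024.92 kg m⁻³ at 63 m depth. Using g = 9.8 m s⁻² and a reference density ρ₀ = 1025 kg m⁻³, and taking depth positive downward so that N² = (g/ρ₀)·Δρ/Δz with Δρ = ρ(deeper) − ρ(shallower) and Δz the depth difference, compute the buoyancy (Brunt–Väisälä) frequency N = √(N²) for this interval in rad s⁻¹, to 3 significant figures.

Δρ = 1024.92 − 1023.95 = 0.97 kg m⁻³ over Δz = 63 − 10 = 53 m.
N² = (9.8/1025) × (0.97/53) = 1.7498 × 10⁻⁴ s⁻².
N = √(1.7498 × 10⁻⁴) = 0.013228 rad s⁻¹ ≈ 0.0132 rad s⁻¹.

0.0132 rad s⁻¹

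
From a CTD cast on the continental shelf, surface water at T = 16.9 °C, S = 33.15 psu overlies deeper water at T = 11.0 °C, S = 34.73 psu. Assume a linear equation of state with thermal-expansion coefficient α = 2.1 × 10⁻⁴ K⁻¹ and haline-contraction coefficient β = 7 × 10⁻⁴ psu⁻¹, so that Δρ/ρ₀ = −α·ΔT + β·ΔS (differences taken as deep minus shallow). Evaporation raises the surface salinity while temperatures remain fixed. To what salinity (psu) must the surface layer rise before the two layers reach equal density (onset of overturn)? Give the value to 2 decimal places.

Neutral buoyancy requires −α(T_deep − T_surf) + β(S_deep − S_surf′) = 0.
S_surf′ = S_deep − (α/β)·ΔT = 34.73 − (2.1 × 10⁻⁴/7 × 10⁻⁴)·(-5.9) = 36.5000 psu.
Increase required: 36.5000 − 33.15 = 3.3500 psu.

36.50 psu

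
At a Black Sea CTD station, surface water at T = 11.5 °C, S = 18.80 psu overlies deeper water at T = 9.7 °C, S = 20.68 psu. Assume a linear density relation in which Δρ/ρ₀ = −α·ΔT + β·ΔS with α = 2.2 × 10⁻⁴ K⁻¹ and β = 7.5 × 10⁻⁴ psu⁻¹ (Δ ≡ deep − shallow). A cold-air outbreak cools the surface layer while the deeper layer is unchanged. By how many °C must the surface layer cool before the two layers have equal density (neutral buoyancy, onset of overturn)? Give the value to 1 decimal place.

Neutral buoyancy requires Δρ = 0, i.e. −α(T_deep − T_surf′) + β(S_deep − S_surf) = 0.
T_surf′ = T_deep − (β/α)·ΔS = 9.7 − (7.5 × 10⁻⁴/2.2 × 10⁻⁴)·(+1.88) = 3.291 °C.
Cooling required: 11.5 − (3.291) = 8.209 °C.

8.2 °C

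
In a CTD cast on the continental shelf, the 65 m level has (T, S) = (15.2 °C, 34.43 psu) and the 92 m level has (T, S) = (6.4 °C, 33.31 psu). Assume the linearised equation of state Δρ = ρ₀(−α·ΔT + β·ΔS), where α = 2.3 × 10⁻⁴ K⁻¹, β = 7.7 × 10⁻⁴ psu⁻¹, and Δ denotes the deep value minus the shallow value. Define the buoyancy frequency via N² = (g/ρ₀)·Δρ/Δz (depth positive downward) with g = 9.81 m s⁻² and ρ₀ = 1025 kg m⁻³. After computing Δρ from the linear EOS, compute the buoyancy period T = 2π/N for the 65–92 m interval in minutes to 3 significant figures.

ΔT = -8.8 K, ΔS = -1.12 psu (deep − shallow).
Δρ/ρ₀ = −αΔT + βΔS = 2.024 × 10⁻³ − 8.624 × 10⁻⁴ = 1.1616 × 10⁻³, so Δρ ≈ 1.191 kg m⁻³.
N² = (g/ρ₀)·Δρ/Δz = g·(Δρ/ρ₀)/Δz = 9.81 × 1.1616 × 10⁻³ / 27 = 4.2205 × 10⁻⁴ s⁻².
N = √(4.2205 × 10⁻⁴) = 0.020544 rad s⁻¹ → T = 2π/N = 305.84 s = 5.0973 min ≈ 5.10 min.

5.10 min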